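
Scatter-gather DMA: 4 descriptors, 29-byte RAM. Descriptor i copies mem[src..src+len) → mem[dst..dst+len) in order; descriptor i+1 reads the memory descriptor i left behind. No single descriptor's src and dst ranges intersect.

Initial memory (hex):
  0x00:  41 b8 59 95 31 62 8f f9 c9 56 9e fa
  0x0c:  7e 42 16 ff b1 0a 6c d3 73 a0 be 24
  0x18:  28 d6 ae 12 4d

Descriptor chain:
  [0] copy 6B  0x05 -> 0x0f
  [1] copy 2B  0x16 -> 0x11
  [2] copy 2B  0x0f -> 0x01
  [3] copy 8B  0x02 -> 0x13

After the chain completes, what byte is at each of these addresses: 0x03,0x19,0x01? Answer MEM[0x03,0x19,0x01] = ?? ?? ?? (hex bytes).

D0: mem[0x0f..0x14] <- [62 8f f9 c9 56 9e]
D1: mem[0x11..0x12] <- [be 24]
D2: mem[0x01..0x02] <- [62 8f]
D3: mem[0x13..0x1a] <- [8f 95 31 62 8f f9 c9 56]
query mem[0x03]=0x95, mem[0x19]=0xc9, mem[0x01]=0x62

MEM[0x03,0x19,0x01] = 95 c9 62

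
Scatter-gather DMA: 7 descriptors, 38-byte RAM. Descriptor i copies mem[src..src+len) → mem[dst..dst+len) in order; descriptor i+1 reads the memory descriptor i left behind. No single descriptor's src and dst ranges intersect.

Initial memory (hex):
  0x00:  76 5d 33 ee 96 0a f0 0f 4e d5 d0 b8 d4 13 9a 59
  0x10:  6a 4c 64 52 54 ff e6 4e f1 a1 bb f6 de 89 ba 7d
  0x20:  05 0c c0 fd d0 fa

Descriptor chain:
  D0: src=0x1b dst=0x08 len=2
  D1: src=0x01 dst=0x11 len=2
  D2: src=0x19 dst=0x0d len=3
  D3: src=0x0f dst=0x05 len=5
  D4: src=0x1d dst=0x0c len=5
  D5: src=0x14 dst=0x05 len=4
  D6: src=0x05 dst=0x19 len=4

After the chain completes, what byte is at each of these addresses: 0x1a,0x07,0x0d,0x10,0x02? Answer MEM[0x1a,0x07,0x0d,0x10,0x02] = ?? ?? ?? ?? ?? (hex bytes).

D0: mem[0x08..0x09] <- [f6 de]
D1: mem[0x11..0x12] <- [5d 33]
D2: mem[0x0d..0x0f] <- [a1 bb f6]
D3: mem[0x05..0x09] <- [f6 6a 5d 33 52]
D4: mem[0x0c..0x10] <- [89 ba 7d 05 0c]
D5: mem[0x05..0x08] <- [54 ff e6 4e]
D6: mem[0x19..0x1c] <- [54 ff e6 4e]
query mem[0x1a]=0xff, mem[0x07]=0xe6, mem[0x0d]=0xba, mem[0x10]=0x0c, mem[0x02]=0x33

MEM[0x1a,0x07,0x0d,0x10,0x02] = ff e6 ba 0c 33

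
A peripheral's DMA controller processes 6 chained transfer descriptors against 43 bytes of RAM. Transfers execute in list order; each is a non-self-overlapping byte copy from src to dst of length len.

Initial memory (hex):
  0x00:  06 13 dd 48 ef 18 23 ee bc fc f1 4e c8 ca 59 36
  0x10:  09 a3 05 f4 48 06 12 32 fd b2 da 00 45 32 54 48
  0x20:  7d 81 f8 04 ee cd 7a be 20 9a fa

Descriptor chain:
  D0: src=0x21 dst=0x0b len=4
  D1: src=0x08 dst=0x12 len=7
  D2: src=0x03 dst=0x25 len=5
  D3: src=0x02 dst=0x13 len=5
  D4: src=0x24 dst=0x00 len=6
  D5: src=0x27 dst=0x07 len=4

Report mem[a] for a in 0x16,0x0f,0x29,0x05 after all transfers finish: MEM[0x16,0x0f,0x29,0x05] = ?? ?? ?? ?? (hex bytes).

D0: mem[0x0b..0x0e] <- [81 f8 04 ee]
D1: mem[0x12..0x18] <- [bc fc f1 81 f8 04 ee]
D2: mem[0x25..0x29] <- [48 ef 18 23 ee]
D3: mem[0x13..0x17] <- [dd 48 ef 18 23]
D4: mem[0x00..0x05] <- [ee 48 ef 18 23 ee]
D5: mem[0x07..0x0a] <- [18 23 ee fa]
query mem[0x16]=0x18, mem[0x0f]=0x36, mem[0x29]=0xee, mem[0x05]=0xee

MEM[0x16,0x0f,0x29,0x05] = 18 36 ee ee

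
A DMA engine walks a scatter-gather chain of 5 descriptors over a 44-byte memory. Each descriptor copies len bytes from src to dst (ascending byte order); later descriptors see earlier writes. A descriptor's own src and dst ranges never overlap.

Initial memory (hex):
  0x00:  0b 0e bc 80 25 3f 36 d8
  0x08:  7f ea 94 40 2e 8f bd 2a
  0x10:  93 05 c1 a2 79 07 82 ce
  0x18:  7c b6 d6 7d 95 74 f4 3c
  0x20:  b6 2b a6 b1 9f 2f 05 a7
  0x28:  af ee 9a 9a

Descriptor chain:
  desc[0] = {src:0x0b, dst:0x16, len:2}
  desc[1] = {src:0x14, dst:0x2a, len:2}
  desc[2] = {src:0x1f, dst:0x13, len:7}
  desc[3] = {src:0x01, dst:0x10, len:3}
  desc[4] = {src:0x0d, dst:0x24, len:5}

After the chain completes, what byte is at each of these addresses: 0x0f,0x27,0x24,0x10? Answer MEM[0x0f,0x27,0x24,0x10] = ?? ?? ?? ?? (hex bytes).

MEM[0x0f,0x27,0x24,0x10] = 2a 0e 8f 0e

D0: mem[0x16..0x17] <- [40 2e]
D1: mem[0x2a..0x2b] <- [79 07]
D2: mem[0x13..0x19] <- [3c b6 2b a6 b1 9f 2f]
D3: mem[0x10..0x12] <- [0e bc 80]
D4: mem[0x24..0x28] <- [8f bd 2a 0e bc]
query mem[0x0f]=0x2a, mem[0x27]=0x0e, mem[0x24]=0x8f, mem[0x10]=0x0e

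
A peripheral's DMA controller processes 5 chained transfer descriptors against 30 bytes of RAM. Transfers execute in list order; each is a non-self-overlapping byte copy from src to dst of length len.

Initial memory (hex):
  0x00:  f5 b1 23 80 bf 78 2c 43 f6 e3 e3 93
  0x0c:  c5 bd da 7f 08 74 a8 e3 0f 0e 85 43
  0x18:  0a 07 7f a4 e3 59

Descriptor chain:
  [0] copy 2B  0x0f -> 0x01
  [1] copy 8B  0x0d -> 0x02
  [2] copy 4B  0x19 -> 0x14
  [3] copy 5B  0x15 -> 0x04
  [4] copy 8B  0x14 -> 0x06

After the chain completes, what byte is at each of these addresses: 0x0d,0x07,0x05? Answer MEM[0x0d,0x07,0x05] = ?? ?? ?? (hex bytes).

  after D0: wrote 2B at 0x01 = 7f08
  after D1: wrote 8B at 0x02 = bdda7f0874a8e30f
  after D2: wrote 4B at 0x14 = 077fa4e3
  after D3: wrote 5B at 0x04 = 7fa4e30a07
  after D4: wrote 8B at 0x06 = 077fa4e30a077fa4
query mem[0x0d]=0xa4, mem[0x07]=0x7f, mem[0x05]=0xa4

MEM[0x0d,0x07,0x05] = a4 7f a4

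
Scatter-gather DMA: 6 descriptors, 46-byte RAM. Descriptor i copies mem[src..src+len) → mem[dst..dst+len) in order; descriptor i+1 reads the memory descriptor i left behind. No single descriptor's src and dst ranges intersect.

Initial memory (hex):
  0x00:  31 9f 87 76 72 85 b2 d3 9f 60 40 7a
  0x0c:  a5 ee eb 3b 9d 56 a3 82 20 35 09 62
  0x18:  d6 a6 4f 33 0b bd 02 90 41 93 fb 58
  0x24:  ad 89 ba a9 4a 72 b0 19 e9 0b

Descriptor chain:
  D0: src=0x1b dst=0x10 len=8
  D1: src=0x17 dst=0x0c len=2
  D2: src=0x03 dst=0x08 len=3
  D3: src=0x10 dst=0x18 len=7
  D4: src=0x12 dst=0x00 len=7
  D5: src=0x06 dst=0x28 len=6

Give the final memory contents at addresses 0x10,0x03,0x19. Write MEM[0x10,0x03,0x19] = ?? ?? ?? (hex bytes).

#0 dst[0x10+8] := {0x33,0x0b,0xbd,0x02,0x90,0x41,0x93,0xfb}
#1 dst[0x0c+2] := {0xfb,0xd6}
#2 dst[0x08+3] := {0x76,0x72,0x85}
#3 dst[0x18+7] := {0x33,0x0b,0xbd,0x02,0x90,0x41,0x93}
#4 dst[0x00+7] := {0xbd,0x02,0x90,0x41,0x93,0xfb,0x33}
#5 dst[0x28+6] := {0x33,0xd3,0x76,0x72,0x85,0x7a}
query mem[0x10]=0x33, mem[0x03]=0x41, mem[0x19]=0x0b

MEM[0x10,0x03,0x19] = 33 41 0b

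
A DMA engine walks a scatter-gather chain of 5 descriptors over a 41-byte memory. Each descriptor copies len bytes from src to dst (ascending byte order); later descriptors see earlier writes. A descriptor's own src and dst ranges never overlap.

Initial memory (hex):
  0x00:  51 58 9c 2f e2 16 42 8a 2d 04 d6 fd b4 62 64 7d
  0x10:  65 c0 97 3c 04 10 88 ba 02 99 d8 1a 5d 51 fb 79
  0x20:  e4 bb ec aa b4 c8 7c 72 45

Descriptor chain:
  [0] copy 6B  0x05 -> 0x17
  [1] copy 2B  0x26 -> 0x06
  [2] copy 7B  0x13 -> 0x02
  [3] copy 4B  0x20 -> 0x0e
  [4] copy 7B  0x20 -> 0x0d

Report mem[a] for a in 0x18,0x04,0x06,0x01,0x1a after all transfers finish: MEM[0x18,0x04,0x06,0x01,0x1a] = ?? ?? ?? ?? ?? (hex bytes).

MEM[0x18,0x04,0x06,0x01,0x1a] = 42 10 16 58 2d

D0: mem[0x17..0x1c] <- [16 42 8a 2d 04 d6]
D1: mem[0x06..0x07] <- [7c 72]
D2: mem[0x02..0x08] <- [3c 04 10 88 16 42 8a]
D3: mem[0x0e..0x11] <- [e4 bb ec aa]
D4: mem[0x0d..0x13] <- [e4 bb ec aa b4 c8 7c]
query mem[0x18]=0x42, mem[0x04]=0x10, mem[0x06]=0x16, mem[0x01]=0x58, mem[0x1a]=0x2d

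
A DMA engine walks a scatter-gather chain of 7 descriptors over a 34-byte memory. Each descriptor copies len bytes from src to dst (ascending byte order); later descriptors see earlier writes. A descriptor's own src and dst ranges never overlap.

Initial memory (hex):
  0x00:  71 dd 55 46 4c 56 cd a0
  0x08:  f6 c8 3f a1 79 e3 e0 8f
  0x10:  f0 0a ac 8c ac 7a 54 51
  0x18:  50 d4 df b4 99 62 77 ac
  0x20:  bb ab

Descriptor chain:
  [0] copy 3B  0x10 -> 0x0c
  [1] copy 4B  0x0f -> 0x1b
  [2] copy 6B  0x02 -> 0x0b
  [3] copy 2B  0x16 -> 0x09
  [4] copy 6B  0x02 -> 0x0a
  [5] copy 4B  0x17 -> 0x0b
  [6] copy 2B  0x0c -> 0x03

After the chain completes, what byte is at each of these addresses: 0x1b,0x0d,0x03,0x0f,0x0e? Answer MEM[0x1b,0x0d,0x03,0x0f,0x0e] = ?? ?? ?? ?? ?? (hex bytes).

MEM[0x1b,0x0d,0x03,0x0f,0x0e] = 8f d4 50 a0 df

[0] 0x10->0x0c len=3 : f0 0a ac
[1] 0x0f->0x1b len=4 : 8f f0 0a ac
[2] 0x02->0x0b len=6 : 55 46 4c 56 cd a0
[3] 0x16->0x09 len=2 : 54 51
[4] 0x02->0x0a len=6 : 55 46 4c 56 cd a0
[5] 0x17->0x0b len=4 : 51 50 d4 df
[6] 0x0c->0x03 len=2 : 50 d4
query mem[0x1b]=0x8f, mem[0x0d]=0xd4, mem[0x03]=0x50, mem[0x0f]=0xa0, mem[0x0e]=0xdf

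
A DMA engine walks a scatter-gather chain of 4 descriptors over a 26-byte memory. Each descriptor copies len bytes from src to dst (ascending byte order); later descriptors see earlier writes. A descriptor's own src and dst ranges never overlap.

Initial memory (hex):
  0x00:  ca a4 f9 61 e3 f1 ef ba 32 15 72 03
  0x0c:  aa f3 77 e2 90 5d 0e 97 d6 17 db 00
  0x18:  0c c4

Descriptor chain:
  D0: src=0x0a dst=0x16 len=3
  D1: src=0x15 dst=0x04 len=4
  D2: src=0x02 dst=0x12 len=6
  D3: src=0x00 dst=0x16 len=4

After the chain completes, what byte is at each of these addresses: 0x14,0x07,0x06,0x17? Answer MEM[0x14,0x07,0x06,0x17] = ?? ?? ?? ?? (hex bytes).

MEM[0x14,0x07,0x06,0x17] = 17 aa 03 a4

#0 dst[0x16+3] := {0x72,0x03,0xaa}
#1 dst[0x04+4] := {0x17,0x72,0x03,0xaa}
#2 dst[0x12+6] := {0xf9,0x61,0x17,0x72,0x03,0xaa}
#3 dst[0x16+4] := {0xca,0xa4,0xf9,0x61}
query mem[0x14]=0x17, mem[0x07]=0xaa, mem[0x06]=0x03, mem[0x17]=0xa4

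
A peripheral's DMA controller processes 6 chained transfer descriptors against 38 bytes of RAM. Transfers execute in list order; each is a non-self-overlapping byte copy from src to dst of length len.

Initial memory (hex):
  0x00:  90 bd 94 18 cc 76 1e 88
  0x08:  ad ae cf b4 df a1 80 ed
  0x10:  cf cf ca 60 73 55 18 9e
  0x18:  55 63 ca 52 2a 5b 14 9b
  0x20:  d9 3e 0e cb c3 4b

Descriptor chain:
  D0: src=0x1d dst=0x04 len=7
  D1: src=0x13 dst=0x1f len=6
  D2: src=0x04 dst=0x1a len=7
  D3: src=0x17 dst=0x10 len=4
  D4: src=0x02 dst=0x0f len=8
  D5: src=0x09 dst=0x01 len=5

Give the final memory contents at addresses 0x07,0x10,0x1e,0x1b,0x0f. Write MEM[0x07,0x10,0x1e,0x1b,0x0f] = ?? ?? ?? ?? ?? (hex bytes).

MEM[0x07,0x10,0x1e,0x1b,0x0f] = d9 18 3e 14 94

#0 dst[0x04+7] := {0x5b,0x14,0x9b,0xd9,0x3e,0x0e,0xcb}
#1 dst[0x1f+6] := {0x60,0x73,0x55,0x18,0x9e,0x55}
#2 dst[0x1a+7] := {0x5b,0x14,0x9b,0xd9,0x3e,0x0e,0xcb}
#3 dst[0x10+4] := {0x9e,0x55,0x63,0x5b}
#4 dst[0x0f+8] := {0x94,0x18,0x5b,0x14,0x9b,0xd9,0x3e,0x0e}
#5 dst[0x01+5] := {0x0e,0xcb,0xb4,0xdf,0xa1}
query mem[0x07]=0xd9, mem[0x10]=0x18, mem[0x1e]=0x3e, mem[0x1b]=0x14, mem[0x0f]=0x94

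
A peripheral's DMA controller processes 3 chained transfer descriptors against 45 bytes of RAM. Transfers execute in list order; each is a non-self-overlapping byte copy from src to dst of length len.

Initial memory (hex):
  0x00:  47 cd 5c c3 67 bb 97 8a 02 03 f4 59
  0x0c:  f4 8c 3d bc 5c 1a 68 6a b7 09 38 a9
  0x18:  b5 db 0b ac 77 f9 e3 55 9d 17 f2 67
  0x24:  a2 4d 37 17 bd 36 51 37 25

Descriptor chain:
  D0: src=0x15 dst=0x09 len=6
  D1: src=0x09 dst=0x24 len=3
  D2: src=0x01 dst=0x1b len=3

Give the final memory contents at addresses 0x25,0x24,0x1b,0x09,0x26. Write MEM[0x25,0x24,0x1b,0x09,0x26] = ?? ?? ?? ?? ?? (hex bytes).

D0: mem[0x09..0x0e] <- [09 38 a9 b5 db 0b]
D1: mem[0x24..0x26] <- [09 38 a9]
D2: mem[0x1b..0x1d] <- [cd 5c c3]
query mem[0x25]=0x38, mem[0x24]=0x09, mem[0x1b]=0xcd, mem[0x09]=0x09, mem[0x26]=0xa9

MEM[0x25,0x24,0x1b,0x09,0x26] = 38 09 cd 09 a9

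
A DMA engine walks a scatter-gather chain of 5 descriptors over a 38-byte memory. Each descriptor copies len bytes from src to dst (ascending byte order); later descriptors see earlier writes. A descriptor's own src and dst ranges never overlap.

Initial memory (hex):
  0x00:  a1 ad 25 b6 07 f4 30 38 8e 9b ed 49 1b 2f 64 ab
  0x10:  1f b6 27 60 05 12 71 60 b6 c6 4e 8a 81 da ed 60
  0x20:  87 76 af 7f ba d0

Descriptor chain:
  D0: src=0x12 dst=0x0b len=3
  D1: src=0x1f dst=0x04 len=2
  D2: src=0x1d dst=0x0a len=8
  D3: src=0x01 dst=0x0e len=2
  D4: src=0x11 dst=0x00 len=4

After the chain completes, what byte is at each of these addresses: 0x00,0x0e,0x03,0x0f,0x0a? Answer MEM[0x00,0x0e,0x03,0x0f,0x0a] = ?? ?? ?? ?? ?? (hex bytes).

MEM[0x00,0x0e,0x03,0x0f,0x0a] = ba ad 05 25 da

[0] 0x12->0x0b len=3 : 27 60 05
[1] 0x1f->0x04 len=2 : 60 87
[2] 0x1d->0x0a len=8 : da ed 60 87 76 af 7f ba
[3] 0x01->0x0e len=2 : ad 25
[4] 0x11->0x00 len=4 : ba 27 60 05
query mem[0x00]=0xba, mem[0x0e]=0xad, mem[0x03]=0x05, mem[0x0f]=0x25, mem[0x0a]=0xda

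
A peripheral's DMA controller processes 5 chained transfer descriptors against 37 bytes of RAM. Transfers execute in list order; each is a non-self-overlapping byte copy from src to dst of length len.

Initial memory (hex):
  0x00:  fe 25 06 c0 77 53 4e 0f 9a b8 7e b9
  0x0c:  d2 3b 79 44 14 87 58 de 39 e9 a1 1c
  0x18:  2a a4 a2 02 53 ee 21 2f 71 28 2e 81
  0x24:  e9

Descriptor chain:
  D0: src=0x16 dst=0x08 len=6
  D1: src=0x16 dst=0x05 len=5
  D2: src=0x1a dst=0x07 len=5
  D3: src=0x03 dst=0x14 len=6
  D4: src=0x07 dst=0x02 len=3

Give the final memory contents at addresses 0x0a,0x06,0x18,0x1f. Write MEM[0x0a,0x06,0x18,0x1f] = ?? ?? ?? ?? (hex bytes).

D0: mem[0x08..0x0d] <- [a1 1c 2a a4 a2 02]
D1: mem[0x05..0x09] <- [a1 1c 2a a4 a2]
D2: mem[0x07..0x0b] <- [a2 02 53 ee 21]
D3: mem[0x14..0x19] <- [c0 77 a1 1c a2 02]
D4: mem[0x02..0x04] <- [a2 02 53]
query mem[0x0a]=0xee, mem[0x06]=0x1c, mem[0x18]=0xa2, mem[0x1f]=0x2f

MEM[0x0a,0x06,0x18,0x1f] = ee 1c a2 2f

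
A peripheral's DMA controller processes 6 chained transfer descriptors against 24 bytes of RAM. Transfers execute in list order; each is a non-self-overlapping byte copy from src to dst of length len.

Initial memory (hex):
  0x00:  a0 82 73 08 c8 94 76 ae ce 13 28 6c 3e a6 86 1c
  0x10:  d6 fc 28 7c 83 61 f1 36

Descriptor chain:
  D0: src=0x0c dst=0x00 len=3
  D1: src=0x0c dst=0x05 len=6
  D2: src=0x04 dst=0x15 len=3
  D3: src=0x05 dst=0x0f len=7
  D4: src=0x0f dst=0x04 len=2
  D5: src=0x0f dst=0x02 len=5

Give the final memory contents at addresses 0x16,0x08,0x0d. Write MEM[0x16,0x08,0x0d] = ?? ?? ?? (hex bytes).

D0: mem[0x00..0x02] <- [3e a6 86]
D1: mem[0x05..0x0a] <- [3e a6 86 1c d6 fc]
D2: mem[0x15..0x17] <- [c8 3e a6]
D3: mem[0x0f..0x15] <- [3e a6 86 1c d6 fc 6c]
D4: mem[0x04..0x05] <- [3e a6]
D5: mem[0x02..0x06] <- [3e a6 86 1c d6]
query mem[0x16]=0x3e, mem[0x08]=0x1c, mem[0x0d]=0xa6

MEM[0x16,0x08,0x0d] = 3e 1c a6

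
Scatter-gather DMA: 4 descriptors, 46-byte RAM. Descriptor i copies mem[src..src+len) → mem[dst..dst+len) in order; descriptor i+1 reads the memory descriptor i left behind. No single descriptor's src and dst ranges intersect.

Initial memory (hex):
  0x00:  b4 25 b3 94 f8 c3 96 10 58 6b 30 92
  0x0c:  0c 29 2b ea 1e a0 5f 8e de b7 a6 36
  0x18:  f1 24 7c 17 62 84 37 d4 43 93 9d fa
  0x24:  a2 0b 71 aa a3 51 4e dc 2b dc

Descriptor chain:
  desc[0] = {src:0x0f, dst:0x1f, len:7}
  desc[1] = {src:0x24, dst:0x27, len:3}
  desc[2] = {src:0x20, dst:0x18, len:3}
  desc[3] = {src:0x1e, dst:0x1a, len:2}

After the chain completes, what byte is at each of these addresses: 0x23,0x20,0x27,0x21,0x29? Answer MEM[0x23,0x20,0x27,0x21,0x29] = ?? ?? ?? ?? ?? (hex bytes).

D0: mem[0x1f..0x25] <- [ea 1e a0 5f 8e de b7]
D1: mem[0x27..0x29] <- [de b7 71]
D2: mem[0x18..0x1a] <- [1e a0 5f]
D3: mem[0x1a..0x1b] <- [37 ea]
query mem[0x23]=0x8e, mem[0x20]=0x1e, mem[0x27]=0xde, mem[0x21]=0xa0, mem[0x29]=0x71

MEM[0x23,0x20,0x27,0x21,0x29] = 8e 1e de a0 71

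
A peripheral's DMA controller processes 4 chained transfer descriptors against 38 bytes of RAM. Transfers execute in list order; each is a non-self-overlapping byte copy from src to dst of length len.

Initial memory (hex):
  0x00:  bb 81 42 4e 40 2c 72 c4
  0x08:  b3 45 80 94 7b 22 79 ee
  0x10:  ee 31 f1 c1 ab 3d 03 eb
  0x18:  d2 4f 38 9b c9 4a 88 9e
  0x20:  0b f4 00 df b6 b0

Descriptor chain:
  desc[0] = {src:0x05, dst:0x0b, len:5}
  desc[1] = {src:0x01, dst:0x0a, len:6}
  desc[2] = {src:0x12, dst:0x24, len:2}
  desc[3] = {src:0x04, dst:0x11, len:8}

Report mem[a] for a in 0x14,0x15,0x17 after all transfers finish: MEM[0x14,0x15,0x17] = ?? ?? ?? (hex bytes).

D0: mem[0x0b..0x0f] <- [2c 72 c4 b3 45]
D1: mem[0x0a..0x0f] <- [81 42 4e 40 2c 72]
D2: mem[0x24..0x25] <- [f1 c1]
D3: mem[0x11..0x18] <- [40 2c 72 c4 b3 45 81 42]
query mem[0x14]=0xc4, mem[0x15]=0xb3, mem[0x17]=0x81

MEM[0x14,0x15,0x17] = c4 b3 81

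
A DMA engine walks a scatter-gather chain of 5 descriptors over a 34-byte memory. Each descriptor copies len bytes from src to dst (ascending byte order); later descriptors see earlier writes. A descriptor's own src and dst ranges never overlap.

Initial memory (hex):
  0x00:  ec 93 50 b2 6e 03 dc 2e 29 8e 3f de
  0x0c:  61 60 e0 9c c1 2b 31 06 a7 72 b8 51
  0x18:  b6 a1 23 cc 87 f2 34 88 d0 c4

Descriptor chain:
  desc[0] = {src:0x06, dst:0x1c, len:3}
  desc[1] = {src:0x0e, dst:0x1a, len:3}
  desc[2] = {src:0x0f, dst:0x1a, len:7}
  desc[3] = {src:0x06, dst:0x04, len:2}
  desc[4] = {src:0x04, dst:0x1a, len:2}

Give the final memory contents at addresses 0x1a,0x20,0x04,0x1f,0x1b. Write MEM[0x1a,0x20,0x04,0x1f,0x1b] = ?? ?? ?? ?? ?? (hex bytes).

MEM[0x1a,0x20,0x04,0x1f,0x1b] = dc 72 dc a7 2e

#0 dst[0x1c+3] := {0xdc,0x2e,0x29}
#1 dst[0x1a+3] := {0xe0,0x9c,0xc1}
#2 dst[0x1a+7] := {0x9c,0xc1,0x2b,0x31,0x06,0xa7,0x72}
#3 dst[0x04+2] := {0xdc,0x2e}
#4 dst[0x1a+2] := {0xdc,0x2e}
query mem[0x1a]=0xdc, mem[0x20]=0x72, mem[0x04]=0xdc, mem[0x1f]=0xa7, mem[0x1b]=0x2e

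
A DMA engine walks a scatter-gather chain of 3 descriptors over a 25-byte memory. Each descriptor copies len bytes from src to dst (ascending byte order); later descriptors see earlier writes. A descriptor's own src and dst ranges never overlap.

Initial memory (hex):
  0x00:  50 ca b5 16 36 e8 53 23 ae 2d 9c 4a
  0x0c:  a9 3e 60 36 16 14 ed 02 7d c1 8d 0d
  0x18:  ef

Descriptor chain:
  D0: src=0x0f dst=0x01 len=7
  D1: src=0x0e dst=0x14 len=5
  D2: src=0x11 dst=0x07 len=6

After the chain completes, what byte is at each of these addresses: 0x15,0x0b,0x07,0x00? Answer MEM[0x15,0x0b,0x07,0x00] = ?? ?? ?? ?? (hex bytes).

MEM[0x15,0x0b,0x07,0x00] = 36 36 14 50

[0] 0x0f->0x01 len=7 : 36 16 14 ed 02 7d c1
[1] 0x0e->0x14 len=5 : 60 36 16 14 ed
[2] 0x11->0x07 len=6 : 14 ed 02 60 36 16
query mem[0x15]=0x36, mem[0x0b]=0x36, mem[0x07]=0x14, mem[0x00]=0x50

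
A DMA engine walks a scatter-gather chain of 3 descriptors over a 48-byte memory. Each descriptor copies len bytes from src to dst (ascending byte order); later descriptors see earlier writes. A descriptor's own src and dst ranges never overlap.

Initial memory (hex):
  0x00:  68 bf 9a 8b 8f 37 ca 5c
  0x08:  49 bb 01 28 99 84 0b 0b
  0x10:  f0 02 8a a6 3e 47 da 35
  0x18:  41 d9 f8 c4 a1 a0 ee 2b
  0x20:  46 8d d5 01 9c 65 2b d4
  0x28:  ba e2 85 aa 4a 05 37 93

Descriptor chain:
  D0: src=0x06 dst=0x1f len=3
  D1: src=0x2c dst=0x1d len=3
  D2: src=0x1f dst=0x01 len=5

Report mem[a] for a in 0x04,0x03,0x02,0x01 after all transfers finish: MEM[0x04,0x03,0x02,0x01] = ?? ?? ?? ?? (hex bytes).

#0 dst[0x1f+3] := {0xca,0x5c,0x49}
#1 dst[0x1d+3] := {0x4a,0x05,0x37}
#2 dst[0x01+5] := {0x37,0x5c,0x49,0xd5,0x01}
query mem[0x04]=0xd5, mem[0x03]=0x49, mem[0x02]=0x5c, mem[0x01]=0x37

MEM[0x04,0x03,0x02,0x01] = d5 49 5c 37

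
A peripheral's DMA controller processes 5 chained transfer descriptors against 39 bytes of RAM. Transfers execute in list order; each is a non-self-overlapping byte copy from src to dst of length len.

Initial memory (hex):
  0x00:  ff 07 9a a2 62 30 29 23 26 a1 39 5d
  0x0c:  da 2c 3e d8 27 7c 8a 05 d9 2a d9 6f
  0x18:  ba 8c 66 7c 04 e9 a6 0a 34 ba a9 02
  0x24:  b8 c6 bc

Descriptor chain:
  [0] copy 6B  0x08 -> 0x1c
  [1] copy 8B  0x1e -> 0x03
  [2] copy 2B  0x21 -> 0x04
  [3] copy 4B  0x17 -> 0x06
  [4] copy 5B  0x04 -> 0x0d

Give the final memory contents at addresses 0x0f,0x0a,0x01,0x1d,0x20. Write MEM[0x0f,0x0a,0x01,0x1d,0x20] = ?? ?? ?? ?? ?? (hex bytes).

  after D0: wrote 6B at 0x1c = 26a1395dda2c
  after D1: wrote 8B at 0x03 = 395dda2ca902b8c6
  after D2: wrote 2B at 0x04 = 2ca9
  after D3: wrote 4B at 0x06 = 6fba8c66
  after D4: wrote 5B at 0x0d = 2ca96fba8c
query mem[0x0f]=0x6f, mem[0x0a]=0xc6, mem[0x01]=0x07, mem[0x1d]=0xa1, mem[0x20]=0xda

MEM[0x0f,0x0a,0x01,0x1d,0x20] = 6f c6 07 a1 da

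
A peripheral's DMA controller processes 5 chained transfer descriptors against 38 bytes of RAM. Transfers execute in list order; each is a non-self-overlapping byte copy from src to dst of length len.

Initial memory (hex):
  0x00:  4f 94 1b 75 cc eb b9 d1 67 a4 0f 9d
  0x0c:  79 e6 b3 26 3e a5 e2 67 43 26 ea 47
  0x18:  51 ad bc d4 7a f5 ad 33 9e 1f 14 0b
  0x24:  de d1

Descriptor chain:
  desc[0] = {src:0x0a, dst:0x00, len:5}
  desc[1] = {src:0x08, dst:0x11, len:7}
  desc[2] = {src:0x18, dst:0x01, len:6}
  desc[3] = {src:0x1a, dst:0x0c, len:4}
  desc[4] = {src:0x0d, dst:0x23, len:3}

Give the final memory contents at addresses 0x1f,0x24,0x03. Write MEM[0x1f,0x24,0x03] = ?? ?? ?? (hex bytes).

  after D0: wrote 5B at 0x00 = 0f9d79e6b3
  after D1: wrote 7B at 0x11 = 67a40f9d79e6b3
  after D2: wrote 6B at 0x01 = 51adbcd47af5
  after D3: wrote 4B at 0x0c = bcd47af5
  after D4: wrote 3B at 0x23 = d47af5
query mem[0x1f]=0x33, mem[0x24]=0x7a, mem[0x03]=0xbc

MEM[0x1f,0x24,0x03] = 33 7a bc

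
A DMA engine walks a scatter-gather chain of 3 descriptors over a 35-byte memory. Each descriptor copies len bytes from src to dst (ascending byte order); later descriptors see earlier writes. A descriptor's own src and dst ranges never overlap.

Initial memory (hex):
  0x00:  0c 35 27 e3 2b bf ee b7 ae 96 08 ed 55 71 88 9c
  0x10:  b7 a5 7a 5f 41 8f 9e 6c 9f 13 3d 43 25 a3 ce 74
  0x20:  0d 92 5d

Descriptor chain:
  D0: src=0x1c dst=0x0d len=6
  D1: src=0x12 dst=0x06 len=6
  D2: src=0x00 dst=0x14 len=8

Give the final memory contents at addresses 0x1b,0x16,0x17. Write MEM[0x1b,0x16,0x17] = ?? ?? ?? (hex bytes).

MEM[0x1b,0x16,0x17] = 5f 27 e3

  after D0: wrote 6B at 0x0d = 25a3ce740d92
  after D1: wrote 6B at 0x06 = 925f418f9e6c
  after D2: wrote 8B at 0x14 = 0c3527e32bbf925f
query mem[0x1b]=0x5f, mem[0x16]=0x27, mem[0x17]=0xe3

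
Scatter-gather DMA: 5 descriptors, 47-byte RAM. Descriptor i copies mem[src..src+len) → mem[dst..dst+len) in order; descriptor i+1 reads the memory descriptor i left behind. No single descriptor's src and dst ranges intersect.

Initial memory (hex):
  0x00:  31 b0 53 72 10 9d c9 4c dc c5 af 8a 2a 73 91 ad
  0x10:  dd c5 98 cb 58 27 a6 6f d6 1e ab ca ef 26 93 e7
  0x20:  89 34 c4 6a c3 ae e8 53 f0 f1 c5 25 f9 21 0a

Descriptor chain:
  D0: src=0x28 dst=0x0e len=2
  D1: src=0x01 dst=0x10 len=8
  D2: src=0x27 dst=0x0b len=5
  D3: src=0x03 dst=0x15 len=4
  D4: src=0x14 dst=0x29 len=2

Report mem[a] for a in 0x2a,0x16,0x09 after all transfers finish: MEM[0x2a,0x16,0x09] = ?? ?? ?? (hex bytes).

MEM[0x2a,0x16,0x09] = 72 10 c5

#0 dst[0x0e+2] := {0xf0,0xf1}
#1 dst[0x10+8] := {0xb0,0x53,0x72,0x10,0x9d,0xc9,0x4c,0xdc}
#2 dst[0x0b+5] := {0x53,0xf0,0xf1,0xc5,0x25}
#3 dst[0x15+4] := {0x72,0x10,0x9d,0xc9}
#4 dst[0x29+2] := {0x9d,0x72}
query mem[0x2a]=0x72, mem[0x16]=0x10, mem[0x09]=0xc5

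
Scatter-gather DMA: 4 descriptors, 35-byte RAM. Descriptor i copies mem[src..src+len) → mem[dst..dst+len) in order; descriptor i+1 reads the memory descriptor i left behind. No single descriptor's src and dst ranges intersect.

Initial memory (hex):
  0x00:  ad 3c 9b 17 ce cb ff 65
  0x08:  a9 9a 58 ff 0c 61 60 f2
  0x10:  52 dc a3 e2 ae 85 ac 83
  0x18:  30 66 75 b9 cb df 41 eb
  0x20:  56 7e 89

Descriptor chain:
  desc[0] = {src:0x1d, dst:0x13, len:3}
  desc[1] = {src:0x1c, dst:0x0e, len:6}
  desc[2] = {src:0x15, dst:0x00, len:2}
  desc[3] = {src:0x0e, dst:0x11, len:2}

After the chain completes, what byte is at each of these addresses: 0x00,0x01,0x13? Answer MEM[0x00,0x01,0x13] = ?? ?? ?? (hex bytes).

[0] 0x1d->0x13 len=3 : df 41 eb
[1] 0x1c->0x0e len=6 : cb df 41 eb 56 7e
[2] 0x15->0x00 len=2 : eb ac
[3] 0x0e->0x11 len=2 : cb df
query mem[0x00]=0xeb, mem[0x01]=0xac, mem[0x13]=0x7e

MEM[0x00,0x01,0x13] = eb ac 7e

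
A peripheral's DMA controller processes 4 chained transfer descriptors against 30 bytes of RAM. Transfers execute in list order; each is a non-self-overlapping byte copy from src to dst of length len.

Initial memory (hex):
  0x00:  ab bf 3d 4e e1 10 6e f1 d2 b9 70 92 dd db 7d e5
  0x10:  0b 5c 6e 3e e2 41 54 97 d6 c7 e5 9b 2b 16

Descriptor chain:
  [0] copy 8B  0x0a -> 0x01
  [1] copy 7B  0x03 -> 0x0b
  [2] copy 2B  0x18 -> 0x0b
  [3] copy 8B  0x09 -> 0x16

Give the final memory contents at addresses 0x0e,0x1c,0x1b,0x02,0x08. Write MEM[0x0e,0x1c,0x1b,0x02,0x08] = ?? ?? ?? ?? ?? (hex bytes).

MEM[0x0e,0x1c,0x1b,0x02,0x08] = e5 0b e5 92 5c

[0] 0x0a->0x01 len=8 : 70 92 dd db 7d e5 0b 5c
[1] 0x03->0x0b len=7 : dd db 7d e5 0b 5c b9
[2] 0x18->0x0b len=2 : d6 c7
[3] 0x09->0x16 len=8 : b9 70 d6 c7 7d e5 0b 5c
query mem[0x0e]=0xe5, mem[0x1c]=0x0b, mem[0x1b]=0xe5, mem[0x02]=0x92, mem[0x08]=0x5c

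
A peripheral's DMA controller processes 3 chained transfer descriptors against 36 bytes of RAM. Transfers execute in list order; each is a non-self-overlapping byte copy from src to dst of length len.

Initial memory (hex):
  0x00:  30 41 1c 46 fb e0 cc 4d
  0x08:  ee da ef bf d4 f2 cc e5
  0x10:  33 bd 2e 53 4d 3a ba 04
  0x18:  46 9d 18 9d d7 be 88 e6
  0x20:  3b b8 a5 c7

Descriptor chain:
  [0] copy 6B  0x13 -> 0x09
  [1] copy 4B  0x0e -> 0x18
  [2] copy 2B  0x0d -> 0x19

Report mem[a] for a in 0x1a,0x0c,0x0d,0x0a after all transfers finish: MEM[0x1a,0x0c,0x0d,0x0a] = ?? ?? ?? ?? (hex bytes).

MEM[0x1a,0x0c,0x0d,0x0a] = 46 ba 04 4d

#0 dst[0x09+6] := {0x53,0x4d,0x3a,0xba,0x04,0x46}
#1 dst[0x18+4] := {0x46,0xe5,0x33,0xbd}
#2 dst[0x19+2] := {0x04,0x46}
query mem[0x1a]=0x46, mem[0x0c]=0xba, mem[0x0d]=0x04, mem[0x0a]=0x4d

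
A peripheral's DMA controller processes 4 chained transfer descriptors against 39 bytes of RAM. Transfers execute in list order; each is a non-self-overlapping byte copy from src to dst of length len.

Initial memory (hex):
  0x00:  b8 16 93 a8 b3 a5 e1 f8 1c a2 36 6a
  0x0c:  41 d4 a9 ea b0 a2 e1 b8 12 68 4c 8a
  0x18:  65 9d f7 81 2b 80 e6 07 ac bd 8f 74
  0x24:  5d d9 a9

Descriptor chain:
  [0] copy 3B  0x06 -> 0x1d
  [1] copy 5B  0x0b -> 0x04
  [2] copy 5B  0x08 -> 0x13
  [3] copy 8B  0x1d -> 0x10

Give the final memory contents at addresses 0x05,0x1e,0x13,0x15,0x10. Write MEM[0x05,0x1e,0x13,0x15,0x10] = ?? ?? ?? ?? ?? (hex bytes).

MEM[0x05,0x1e,0x13,0x15,0x10] = 41 f8 ac 8f e1

[0] 0x06->0x1d len=3 : e1 f8 1c
[1] 0x0b->0x04 len=5 : 6a 41 d4 a9 ea
[2] 0x08->0x13 len=5 : ea a2 36 6a 41
[3] 0x1d->0x10 len=8 : e1 f8 1c ac bd 8f 74 5d
query mem[0x05]=0x41, mem[0x1e]=0xf8, mem[0x13]=0xac, mem[0x15]=0x8f, mem[0x10]=0xe1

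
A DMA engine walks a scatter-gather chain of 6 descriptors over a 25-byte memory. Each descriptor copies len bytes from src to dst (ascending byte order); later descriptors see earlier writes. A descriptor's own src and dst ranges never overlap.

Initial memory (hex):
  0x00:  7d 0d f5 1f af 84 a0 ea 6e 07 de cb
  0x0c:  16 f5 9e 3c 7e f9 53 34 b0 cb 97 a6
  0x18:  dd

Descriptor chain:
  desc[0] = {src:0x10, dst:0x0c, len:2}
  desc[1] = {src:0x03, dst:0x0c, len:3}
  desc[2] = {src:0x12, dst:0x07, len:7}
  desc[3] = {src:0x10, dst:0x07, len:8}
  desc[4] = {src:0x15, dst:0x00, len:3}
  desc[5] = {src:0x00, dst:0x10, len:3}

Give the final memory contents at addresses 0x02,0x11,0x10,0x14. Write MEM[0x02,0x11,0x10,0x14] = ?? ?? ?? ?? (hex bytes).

MEM[0x02,0x11,0x10,0x14] = a6 97 cb b0

#0 dst[0x0c+2] := {0x7e,0xf9}
#1 dst[0x0c+3] := {0x1f,0xaf,0x84}
#2 dst[0x07+7] := {0x53,0x34,0xb0,0xcb,0x97,0xa6,0xdd}
#3 dst[0x07+8] := {0x7e,0xf9,0x53,0x34,0xb0,0xcb,0x97,0xa6}
#4 dst[0x00+3] := {0xcb,0x97,0xa6}
#5 dst[0x10+3] := {0xcb,0x97,0xa6}
query mem[0x02]=0xa6, mem[0x11]=0x97, mem[0x10]=0xcb, mem[0x14]=0xb0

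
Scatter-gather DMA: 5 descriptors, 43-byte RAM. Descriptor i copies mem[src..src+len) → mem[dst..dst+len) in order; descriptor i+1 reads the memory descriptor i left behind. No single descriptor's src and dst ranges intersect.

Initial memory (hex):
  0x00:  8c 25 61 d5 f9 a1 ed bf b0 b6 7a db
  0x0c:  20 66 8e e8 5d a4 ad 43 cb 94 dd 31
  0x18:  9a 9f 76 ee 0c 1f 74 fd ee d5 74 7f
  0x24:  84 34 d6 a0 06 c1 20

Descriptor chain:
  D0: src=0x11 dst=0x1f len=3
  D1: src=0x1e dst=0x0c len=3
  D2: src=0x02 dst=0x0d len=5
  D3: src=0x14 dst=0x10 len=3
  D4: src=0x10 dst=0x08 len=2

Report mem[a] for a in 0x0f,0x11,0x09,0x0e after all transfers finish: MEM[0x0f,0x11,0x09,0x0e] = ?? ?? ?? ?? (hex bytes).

[0] 0x11->0x1f len=3 : a4 ad 43
[1] 0x1e->0x0c len=3 : 74 a4 ad
[2] 0x02->0x0d len=5 : 61 d5 f9 a1 ed
[3] 0x14->0x10 len=3 : cb 94 dd
[4] 0x10->0x08 len=2 : cb 94
query mem[0x0f]=0xf9, mem[0x11]=0x94, mem[0x09]=0x94, mem[0x0e]=0xd5

MEM[0x0f,0x11,0x09,0x0e] = f9 94 94 d5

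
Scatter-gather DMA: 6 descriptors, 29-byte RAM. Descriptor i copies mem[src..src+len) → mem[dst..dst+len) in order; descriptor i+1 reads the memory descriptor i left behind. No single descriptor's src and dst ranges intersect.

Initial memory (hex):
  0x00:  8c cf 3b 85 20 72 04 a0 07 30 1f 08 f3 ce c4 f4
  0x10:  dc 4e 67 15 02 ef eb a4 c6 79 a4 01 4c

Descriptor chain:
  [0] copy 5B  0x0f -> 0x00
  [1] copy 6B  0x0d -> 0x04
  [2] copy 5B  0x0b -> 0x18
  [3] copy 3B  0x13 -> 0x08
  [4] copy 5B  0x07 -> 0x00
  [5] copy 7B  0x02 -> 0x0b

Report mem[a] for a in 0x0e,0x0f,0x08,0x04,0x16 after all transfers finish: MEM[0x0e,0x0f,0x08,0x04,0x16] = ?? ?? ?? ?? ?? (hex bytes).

MEM[0x0e,0x0f,0x08,0x04,0x16] = c4 f4 15 08 eb

#0 dst[0x00+5] := {0xf4,0xdc,0x4e,0x67,0x15}
#1 dst[0x04+6] := {0xce,0xc4,0xf4,0xdc,0x4e,0x67}
#2 dst[0x18+5] := {0x08,0xf3,0xce,0xc4,0xf4}
#3 dst[0x08+3] := {0x15,0x02,0xef}
#4 dst[0x00+5] := {0xdc,0x15,0x02,0xef,0x08}
#5 dst[0x0b+7] := {0x02,0xef,0x08,0xc4,0xf4,0xdc,0x15}
query mem[0x0e]=0xc4, mem[0x0f]=0xf4, mem[0x08]=0x15, mem[0x04]=0x08, mem[0x16]=0xeb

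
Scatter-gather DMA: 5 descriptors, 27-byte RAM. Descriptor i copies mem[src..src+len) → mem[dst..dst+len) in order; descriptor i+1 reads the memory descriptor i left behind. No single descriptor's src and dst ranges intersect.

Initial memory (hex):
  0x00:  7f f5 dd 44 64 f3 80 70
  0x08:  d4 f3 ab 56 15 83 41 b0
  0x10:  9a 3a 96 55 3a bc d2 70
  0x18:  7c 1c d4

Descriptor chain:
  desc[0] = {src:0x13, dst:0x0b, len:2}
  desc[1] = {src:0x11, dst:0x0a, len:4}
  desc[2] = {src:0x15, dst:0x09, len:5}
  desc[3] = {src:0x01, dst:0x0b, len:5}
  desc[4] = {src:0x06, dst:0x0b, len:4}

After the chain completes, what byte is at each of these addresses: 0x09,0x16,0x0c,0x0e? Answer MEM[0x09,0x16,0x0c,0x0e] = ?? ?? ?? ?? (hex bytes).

[0] 0x13->0x0b len=2 : 55 3a
[1] 0x11->0x0a len=4 : 3a 96 55 3a
[2] 0x15->0x09 len=5 : bc d2 70 7c 1c
[3] 0x01->0x0b len=5 : f5 dd 44 64 f3
[4] 0x06->0x0b len=4 : 80 70 d4 bc
query mem[0x09]=0xbc, mem[0x16]=0xd2, mem[0x0c]=0x70, mem[0x0e]=0xbc

MEM[0x09,0x16,0x0c,0x0e] = bc d2 70 bc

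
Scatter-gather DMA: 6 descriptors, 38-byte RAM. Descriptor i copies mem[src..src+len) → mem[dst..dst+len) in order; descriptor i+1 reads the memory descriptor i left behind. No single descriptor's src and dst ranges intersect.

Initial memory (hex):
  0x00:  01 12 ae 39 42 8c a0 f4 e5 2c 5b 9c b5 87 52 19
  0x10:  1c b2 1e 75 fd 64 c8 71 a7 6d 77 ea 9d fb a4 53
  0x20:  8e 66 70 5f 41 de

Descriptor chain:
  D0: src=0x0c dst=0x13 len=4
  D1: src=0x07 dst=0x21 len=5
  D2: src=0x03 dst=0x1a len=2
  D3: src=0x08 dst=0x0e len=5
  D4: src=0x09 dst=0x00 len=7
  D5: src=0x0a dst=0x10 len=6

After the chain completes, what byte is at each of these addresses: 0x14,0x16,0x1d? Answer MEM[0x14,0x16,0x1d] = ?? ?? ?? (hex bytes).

MEM[0x14,0x16,0x1d] = e5 19 fb

#0 dst[0x13+4] := {0xb5,0x87,0x52,0x19}
#1 dst[0x21+5] := {0xf4,0xe5,0x2c,0x5b,0x9c}
#2 dst[0x1a+2] := {0x39,0x42}
#3 dst[0x0e+5] := {0xe5,0x2c,0x5b,0x9c,0xb5}
#4 dst[0x00+7] := {0x2c,0x5b,0x9c,0xb5,0x87,0xe5,0x2c}
#5 dst[0x10+6] := {0x5b,0x9c,0xb5,0x87,0xe5,0x2c}
query mem[0x14]=0xe5, mem[0x16]=0x19, mem[0x1d]=0xfb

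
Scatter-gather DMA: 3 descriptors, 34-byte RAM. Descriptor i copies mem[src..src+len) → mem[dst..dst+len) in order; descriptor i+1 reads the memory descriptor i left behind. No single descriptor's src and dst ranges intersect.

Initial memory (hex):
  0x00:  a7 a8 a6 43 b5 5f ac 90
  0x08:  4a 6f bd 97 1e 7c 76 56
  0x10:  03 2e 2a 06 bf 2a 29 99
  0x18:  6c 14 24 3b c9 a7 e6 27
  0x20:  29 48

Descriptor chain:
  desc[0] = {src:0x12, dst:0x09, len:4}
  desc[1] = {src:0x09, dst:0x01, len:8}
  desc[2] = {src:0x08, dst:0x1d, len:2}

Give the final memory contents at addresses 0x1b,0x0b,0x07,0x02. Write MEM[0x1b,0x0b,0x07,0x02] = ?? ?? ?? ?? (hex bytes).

MEM[0x1b,0x0b,0x07,0x02] = 3b bf 56 06

#0 dst[0x09+4] := {0x2a,0x06,0xbf,0x2a}
#1 dst[0x01+8] := {0x2a,0x06,0xbf,0x2a,0x7c,0x76,0x56,0x03}
#2 dst[0x1d+2] := {0x03,0x2a}
query mem[0x1b]=0x3b, mem[0x0b]=0xbf, mem[0x07]=0x56, mem[0x02]=0x06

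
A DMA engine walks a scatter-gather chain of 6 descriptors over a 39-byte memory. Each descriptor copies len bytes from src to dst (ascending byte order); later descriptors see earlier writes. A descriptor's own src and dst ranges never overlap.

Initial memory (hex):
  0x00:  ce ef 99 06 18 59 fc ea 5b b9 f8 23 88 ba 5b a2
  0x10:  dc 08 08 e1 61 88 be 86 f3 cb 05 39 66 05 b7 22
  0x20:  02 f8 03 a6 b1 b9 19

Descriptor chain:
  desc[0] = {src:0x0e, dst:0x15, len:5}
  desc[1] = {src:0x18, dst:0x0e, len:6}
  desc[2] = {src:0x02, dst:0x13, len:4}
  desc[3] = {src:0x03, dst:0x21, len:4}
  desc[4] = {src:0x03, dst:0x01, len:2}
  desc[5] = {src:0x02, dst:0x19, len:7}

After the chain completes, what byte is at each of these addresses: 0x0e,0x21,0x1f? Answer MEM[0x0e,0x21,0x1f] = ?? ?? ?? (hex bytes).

MEM[0x0e,0x21,0x1f] = 08 06 5b

#0 dst[0x15+5] := {0x5b,0xa2,0xdc,0x08,0x08}
#1 dst[0x0e+6] := {0x08,0x08,0x05,0x39,0x66,0x05}
#2 dst[0x13+4] := {0x99,0x06,0x18,0x59}
#3 dst[0x21+4] := {0x06,0x18,0x59,0xfc}
#4 dst[0x01+2] := {0x06,0x18}
#5 dst[0x19+7] := {0x18,0x06,0x18,0x59,0xfc,0xea,0x5b}
query mem[0x0e]=0x08, mem[0x21]=0x06, mem[0x1f]=0x5b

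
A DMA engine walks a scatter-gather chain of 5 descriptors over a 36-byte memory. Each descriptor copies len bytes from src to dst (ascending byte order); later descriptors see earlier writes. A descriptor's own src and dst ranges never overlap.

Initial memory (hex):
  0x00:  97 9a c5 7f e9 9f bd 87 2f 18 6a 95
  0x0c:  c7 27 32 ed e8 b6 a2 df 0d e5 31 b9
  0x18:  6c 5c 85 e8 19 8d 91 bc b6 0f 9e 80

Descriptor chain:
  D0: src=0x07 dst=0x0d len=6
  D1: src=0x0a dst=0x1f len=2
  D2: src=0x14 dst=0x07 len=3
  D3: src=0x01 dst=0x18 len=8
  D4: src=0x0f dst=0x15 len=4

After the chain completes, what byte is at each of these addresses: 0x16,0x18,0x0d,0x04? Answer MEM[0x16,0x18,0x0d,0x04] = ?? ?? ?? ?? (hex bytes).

D0: mem[0x0d..0x12] <- [87 2f 18 6a 95 c7]
D1: mem[0x1f..0x20] <- [6a 95]
D2: mem[0x07..0x09] <- [0d e5 31]
D3: mem[0x18..0x1f] <- [9a c5 7f e9 9f bd 0d e5]
D4: mem[0x15..0x18] <- [18 6a 95 c7]
query mem[0x16]=0x6a, mem[0x18]=0xc7, mem[0x0d]=0x87, mem[0x04]=0xe9

MEM[0x16,0x18,0x0d,0x04] = 6a c7 87 e9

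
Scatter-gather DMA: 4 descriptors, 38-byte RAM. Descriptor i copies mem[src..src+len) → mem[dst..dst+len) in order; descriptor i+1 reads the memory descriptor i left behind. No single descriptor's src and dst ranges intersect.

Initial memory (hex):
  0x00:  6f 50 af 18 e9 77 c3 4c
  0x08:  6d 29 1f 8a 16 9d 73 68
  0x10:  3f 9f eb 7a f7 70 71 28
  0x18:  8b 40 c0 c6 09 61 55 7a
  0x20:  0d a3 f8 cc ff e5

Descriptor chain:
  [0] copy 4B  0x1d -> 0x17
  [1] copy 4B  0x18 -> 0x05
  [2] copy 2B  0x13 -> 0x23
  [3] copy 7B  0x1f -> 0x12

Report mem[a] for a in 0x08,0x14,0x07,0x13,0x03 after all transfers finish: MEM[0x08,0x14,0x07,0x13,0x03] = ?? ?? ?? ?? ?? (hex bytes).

#0 dst[0x17+4] := {0x61,0x55,0x7a,0x0d}
#1 dst[0x05+4] := {0x55,0x7a,0x0d,0xc6}
#2 dst[0x23+2] := {0x7a,0xf7}
#3 dst[0x12+7] := {0x7a,0x0d,0xa3,0xf8,0x7a,0xf7,0xe5}
query mem[0x08]=0xc6, mem[0x14]=0xa3, mem[0x07]=0x0d, mem[0x13]=0x0d, mem[0x03]=0x18

MEM[0x08,0x14,0x07,0x13,0x03] = c6 a3 0d 0d 18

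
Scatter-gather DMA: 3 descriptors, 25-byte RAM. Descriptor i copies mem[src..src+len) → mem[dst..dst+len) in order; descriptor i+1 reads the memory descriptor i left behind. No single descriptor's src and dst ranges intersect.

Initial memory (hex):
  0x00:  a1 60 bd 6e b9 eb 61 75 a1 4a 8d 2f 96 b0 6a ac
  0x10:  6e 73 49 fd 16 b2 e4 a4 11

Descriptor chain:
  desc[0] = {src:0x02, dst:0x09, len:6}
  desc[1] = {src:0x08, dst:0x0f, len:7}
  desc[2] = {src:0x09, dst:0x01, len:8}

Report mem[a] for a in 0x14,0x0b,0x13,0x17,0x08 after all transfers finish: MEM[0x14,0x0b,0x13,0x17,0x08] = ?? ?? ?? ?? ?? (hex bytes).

MEM[0x14,0x0b,0x13,0x17,0x08] = 61 b9 eb a4 bd

D0: mem[0x09..0x0e] <- [bd 6e b9 eb 61 75]
D1: mem[0x0f..0x15] <- [a1 bd 6e b9 eb 61 75]
D2: mem[0x01..0x08] <- [bd 6e b9 eb 61 75 a1 bd]
query mem[0x14]=0x61, mem[0x0b]=0xb9, mem[0x13]=0xeb, mem[0x17]=0xa4, mem[0x08]=0xbd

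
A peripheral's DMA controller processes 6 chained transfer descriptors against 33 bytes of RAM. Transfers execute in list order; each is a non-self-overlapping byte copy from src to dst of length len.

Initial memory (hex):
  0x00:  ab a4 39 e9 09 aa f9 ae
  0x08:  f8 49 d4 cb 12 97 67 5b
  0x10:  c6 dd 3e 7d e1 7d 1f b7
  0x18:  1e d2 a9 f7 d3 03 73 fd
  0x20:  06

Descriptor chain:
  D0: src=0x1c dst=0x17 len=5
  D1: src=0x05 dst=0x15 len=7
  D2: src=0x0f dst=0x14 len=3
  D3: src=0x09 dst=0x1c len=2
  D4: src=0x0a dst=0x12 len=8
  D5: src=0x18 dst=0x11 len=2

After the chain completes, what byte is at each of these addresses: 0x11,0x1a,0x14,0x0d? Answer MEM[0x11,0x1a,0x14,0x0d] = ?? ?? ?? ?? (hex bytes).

MEM[0x11,0x1a,0x14,0x0d] = c6 d4 12 97

  after D0: wrote 5B at 0x17 = d30373fd06
  after D1: wrote 7B at 0x15 = aaf9aef849d4cb
  after D2: wrote 3B at 0x14 = 5bc6dd
  after D3: wrote 2B at 0x1c = 49d4
  after D4: wrote 8B at 0x12 = d4cb1297675bc6dd
  after D5: wrote 2B at 0x11 = c6dd
query mem[0x11]=0xc6, mem[0x1a]=0xd4, mem[0x14]=0x12, mem[0x0d]=0x97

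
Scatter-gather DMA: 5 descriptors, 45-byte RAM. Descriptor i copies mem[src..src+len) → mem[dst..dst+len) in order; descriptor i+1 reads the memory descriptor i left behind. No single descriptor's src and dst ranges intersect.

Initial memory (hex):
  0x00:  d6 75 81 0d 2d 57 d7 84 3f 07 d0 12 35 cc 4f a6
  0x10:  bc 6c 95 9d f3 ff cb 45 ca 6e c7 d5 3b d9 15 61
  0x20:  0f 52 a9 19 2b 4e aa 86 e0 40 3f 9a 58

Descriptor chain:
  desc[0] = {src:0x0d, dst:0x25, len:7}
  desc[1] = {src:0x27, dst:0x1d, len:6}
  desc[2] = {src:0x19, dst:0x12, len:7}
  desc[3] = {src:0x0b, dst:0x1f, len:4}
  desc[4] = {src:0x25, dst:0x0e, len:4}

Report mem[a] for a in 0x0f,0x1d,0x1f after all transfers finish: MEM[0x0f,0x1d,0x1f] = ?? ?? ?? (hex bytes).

#0 dst[0x25+7] := {0xcc,0x4f,0xa6,0xbc,0x6c,0x95,0x9d}
#1 dst[0x1d+6] := {0xa6,0xbc,0x6c,0x95,0x9d,0x58}
#2 dst[0x12+7] := {0x6e,0xc7,0xd5,0x3b,0xa6,0xbc,0x6c}
#3 dst[0x1f+4] := {0x12,0x35,0xcc,0x4f}
#4 dst[0x0e+4] := {0xcc,0x4f,0xa6,0xbc}
query mem[0x0f]=0x4f, mem[0x1d]=0xa6, mem[0x1f]=0x12

MEM[0x0f,0x1d,0x1f] = 4f a6 12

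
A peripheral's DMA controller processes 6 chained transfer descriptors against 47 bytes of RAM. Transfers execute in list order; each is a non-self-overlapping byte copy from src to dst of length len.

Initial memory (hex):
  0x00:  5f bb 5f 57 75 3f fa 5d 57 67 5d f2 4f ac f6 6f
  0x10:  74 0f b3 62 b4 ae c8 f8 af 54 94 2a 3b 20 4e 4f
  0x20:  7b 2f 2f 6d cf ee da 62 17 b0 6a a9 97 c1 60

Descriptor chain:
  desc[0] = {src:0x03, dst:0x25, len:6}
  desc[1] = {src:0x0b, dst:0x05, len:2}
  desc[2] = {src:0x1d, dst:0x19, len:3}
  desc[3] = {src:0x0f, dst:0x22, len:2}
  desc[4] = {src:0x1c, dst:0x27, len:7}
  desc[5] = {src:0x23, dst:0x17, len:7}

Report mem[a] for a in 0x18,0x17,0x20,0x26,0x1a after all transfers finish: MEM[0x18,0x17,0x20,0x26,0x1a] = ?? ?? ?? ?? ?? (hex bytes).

  after D0: wrote 6B at 0x25 = 57753ffa5d57
  after D1: wrote 2B at 0x05 = f24f
  after D2: wrote 3B at 0x19 = 204e4f
  after D3: wrote 2B at 0x22 = 6f74
  after D4: wrote 7B at 0x27 = 3b204e4f7b2f6f
  after D5: wrote 7B at 0x17 = 74cf57753b204e
query mem[0x18]=0xcf, mem[0x17]=0x74, mem[0x20]=0x7b, mem[0x26]=0x75, mem[0x1a]=0x75

MEM[0x18,0x17,0x20,0x26,0x1a] = cf 74 7b 75 75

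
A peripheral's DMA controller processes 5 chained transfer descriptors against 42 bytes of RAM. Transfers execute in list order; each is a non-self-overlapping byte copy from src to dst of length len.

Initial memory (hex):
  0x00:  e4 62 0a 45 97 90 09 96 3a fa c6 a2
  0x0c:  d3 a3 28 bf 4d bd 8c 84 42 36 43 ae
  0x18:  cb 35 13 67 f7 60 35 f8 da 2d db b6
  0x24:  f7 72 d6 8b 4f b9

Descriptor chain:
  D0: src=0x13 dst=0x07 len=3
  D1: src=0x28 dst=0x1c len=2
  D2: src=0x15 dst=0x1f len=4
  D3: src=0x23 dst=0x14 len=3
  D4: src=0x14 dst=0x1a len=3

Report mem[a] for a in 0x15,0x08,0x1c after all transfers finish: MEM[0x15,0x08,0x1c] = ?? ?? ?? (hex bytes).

  after D0: wrote 3B at 0x07 = 844236
  after D1: wrote 2B at 0x1c = 4fb9
  after D2: wrote 4B at 0x1f = 3643aecb
  after D3: wrote 3B at 0x14 = b6f772
  after D4: wrote 3B at 0x1a = b6f772
query mem[0x15]=0xf7, mem[0x08]=0x42, mem[0x1c]=0x72

MEM[0x15,0x08,0x1c] = f7 42 72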